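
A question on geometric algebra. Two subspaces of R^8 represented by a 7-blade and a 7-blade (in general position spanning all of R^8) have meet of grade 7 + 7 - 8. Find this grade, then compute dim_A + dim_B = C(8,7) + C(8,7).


Meet grade = grade(A) + grade(B) - n
= 7 + 7 - 8 = 6
C(8,7) = 8
C(8,7) = 8
dim_A + dim_B = 8 + 8 = 16


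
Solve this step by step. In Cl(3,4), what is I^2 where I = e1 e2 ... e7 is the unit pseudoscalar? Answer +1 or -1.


The pseudoscalar I = e1...e_n (product of all n generators) of Cl(p,q) satisfies I^2 = (-1)^(q + n(n-1)/2).
p = 3, q = 4, n = p + q = 7
n(n-1)/2 = 7 * 6 / 2 = 21
Exponent = q + n(n-1)/2 = 4 + 21 = 25
I^2 = (-1)^25 = -1


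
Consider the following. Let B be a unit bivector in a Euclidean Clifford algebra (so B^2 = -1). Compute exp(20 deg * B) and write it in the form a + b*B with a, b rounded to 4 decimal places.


For a unit bivector B with B^2 = -1, the exponential series gives
e^(theta*B) = cos(theta) + sin(theta)*B (the GA analogue of Euler's formula).
theta = 20 degrees = 0.349066 rad
cos(20 deg) = 0.9397
sin(20 deg) = 0.3420
exp(theta*B) = 0.9397 + 0.3420*B


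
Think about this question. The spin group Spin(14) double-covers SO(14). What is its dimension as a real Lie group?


Spin(n) double-covers SO(n); both have Lie algebra so(n) of dimension n(n-1)/2.
n = 14
n(n-1) = 14 * 13 = 182
dim Spin(14) = 182/2 = 91


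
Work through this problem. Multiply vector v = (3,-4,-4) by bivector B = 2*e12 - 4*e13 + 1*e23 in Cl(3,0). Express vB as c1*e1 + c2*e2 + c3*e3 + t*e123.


vB has grade-1 (vector) and grade-3 (trivector) parts: vB = (v _| B) + (v ^ B).
Vector part <vB>_1:
  e1: -v2*b12 - v3*b13 = -(-4)*(2) - (-4)*(-4) = -8
  e2: v1*b12 - v3*b23 = (3)*(2) - (-4)*(1) = 10
  e3: v1*b13 + v2*b23 = (3)*(-4) + (-4)*(1) = -16
Trivector part <vB>_3:
  e123: v1*b23 - v2*b13 + v3*b12 = (3)*(1) - (-4)*(-4) + (-4)*(2) = -21
vB = -8*e1 + 10*e2 - 16*e3 - 21*e123


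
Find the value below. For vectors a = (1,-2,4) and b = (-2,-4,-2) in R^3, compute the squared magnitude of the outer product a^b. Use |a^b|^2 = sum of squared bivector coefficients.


a wedge b = (a1*b2 - a2*b1)*e12 + (a1*b3 - a3*b1)*e13 + (a2*b3 - a3*b2)*e23
e12 coeff: 1*(-4) - (-2)*(-2) = -4 - 4 = -8
e13 coeff: 1*(-2) - 4*(-2) = -2 - (-8) = 6
e23 coeff: (-2)*(-2) - 4*(-4) = 4 - (-16) = 20
|a wedge b|^2 = (-8)^2 + 6^2 + 20^2
= 64 + 36 + 400
= 500


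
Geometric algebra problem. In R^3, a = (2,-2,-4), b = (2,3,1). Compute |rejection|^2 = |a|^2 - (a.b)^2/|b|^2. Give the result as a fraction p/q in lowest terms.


|a|^2 = 2^2 + (-2)^2 + (-4)^2 = 24
|b|^2 = 2^2 + 3^2 + 1^2 = 14
a . b = 2*2 + (-2)*3 + (-4)*1 = -6
(a.b)^2 = (-6)^2 = 36
|rej|^2 = 24 - 36/14
= (336 - 36)/14
= 300/14
In lowest terms: 150/7


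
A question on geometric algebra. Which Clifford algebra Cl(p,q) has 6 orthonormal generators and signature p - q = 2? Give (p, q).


We need p + q = 6 and p - q = 2.
Adding: 2p = 6 + 2 = 8, so p = 4.
Then q = 6 - 4 = 2.
(p, q) = (4, 2)


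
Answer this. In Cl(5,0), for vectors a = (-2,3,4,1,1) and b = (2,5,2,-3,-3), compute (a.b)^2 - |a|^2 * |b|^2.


a . b = (-2)*2 + 3*5 + 4*2 + 1*(-3) + 1*(-3)
= -4 + 15 + 8 + (-3) + (-3) = 13
|a|^2 = (-2)^2 + 3^2 + 4^2 + 1^2 + 1^2 = 31
|b|^2 = 2^2 + 5^2 + 2^2 + (-3)^2 + (-3)^2 = 51
(a.b)^2 = 13^2 = 169
|a|^2 * |b|^2 = 31 * 51 = 1581
Result = 169 - 1581 = -1412


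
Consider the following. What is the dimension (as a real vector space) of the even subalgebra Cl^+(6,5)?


Even subalgebra dimension = 2^(n-1)
n = 6 + 5 = 11
2^(11 - 1) = 2^10 = 1024
Verification: sum of C(11,k) for even k = 1 + 55 + 330 + 462 + 165 + 11 = 1024
Result = 1024


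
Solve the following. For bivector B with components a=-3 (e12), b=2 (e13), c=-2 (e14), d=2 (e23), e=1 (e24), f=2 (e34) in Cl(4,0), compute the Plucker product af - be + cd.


Plucker relation: af - be + cd
a*f = (-3)*2 = -6
b*e = 2*1 = 2
c*d = (-2)*2 = -4
af - be + cd = -6 - 2 + (-4)
= -12


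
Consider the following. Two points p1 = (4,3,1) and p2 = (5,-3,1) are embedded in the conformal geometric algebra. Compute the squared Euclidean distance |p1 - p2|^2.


p1 - p2 = (-1, 6, 0)
|p1 - p2|^2 = (-1)^2 + 6^2 + 0^2
= 1 + 36 + 0
= 37


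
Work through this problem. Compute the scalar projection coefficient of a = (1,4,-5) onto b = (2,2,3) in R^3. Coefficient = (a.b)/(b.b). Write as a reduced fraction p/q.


Projection coefficient = (a . b) / (b . b)
a . b = 1*2 + 4*2 + (-5)*3
= 2 + 8 + (-15) = -5
b . b = 2^2 + 2^2 + 3^2
= 4 + 4 + 9 = 17
Coefficient = -5/17
In lowest terms: -5/17


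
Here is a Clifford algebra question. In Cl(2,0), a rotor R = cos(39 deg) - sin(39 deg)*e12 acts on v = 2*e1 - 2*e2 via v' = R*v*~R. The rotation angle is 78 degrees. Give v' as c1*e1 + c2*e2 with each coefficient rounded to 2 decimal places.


Rotor R = cos(39deg) - sin(39deg)*e12
Rotation angle theta = 2 * 39 = 78 degrees
v' = R*v*~R rotates v by theta.
cos(78deg) = 0.2079, sin(78deg) = 0.9781
v'_1 = 2*cos(78deg) - (-2)*sin(78deg)
= 2*0.2079 - (-2)*0.9781
= 2.37
v'_2 = 2*sin(78deg) + (-2)*cos(78deg)
= 2*0.9781 + (-2)*0.2079
= 1.54
v' = 2.37*e1 + 1.54*e2


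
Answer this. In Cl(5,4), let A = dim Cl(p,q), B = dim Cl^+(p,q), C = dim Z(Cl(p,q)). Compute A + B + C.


n = 5 + 4 = 9
Total dim = 2^9 = 512
Even subalgebra dim = 2^8 = 256
n is odd, so center dim = 2
Sum = 512 + 256 + 2 = 770


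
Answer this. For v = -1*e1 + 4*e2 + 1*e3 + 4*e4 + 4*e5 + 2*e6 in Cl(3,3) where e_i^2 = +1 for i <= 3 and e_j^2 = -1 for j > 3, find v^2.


v^2 = sum of c_i^2 * e_i^2
Positive signature terms (e_i^2 = +1): (-1)^2 + 4^2 + 1^2 = 18
Negative signature terms (e_j^2 = -1): 4^2 + 4^2 + 2^2 = 36
v^2 = 18 - 36 = -18


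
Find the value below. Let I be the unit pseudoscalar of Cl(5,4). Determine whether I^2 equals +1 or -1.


The pseudoscalar I = e1...e_n (product of all n generators) of Cl(p,q) satisfies I^2 = (-1)^(q + n(n-1)/2).
p = 5, q = 4, n = p + q = 9
n(n-1)/2 = 9 * 8 / 2 = 36
Exponent = q + n(n-1)/2 = 4 + 36 = 40
I^2 = (-1)^40 = +1


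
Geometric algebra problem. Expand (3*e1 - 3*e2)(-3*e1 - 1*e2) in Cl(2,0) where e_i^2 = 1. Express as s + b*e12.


Expand: (3*e1 - 3*e2)(-3*e1 - 1*e2)
= 3*(-3)*e1e1 + 3*(-1)*e1e2 + (-3)*(-3)*e2e1 + (-3)*(-1)*e2e2
Using e1^2 = e2^2 = 1, e2e1 = -e1e2:
Scalar part s = 3*(-3) + (-3)*(-1) = -9 + 3 = -6
Bivector part b = 3*(-1) - (-3)*(-3) = -3 - 9 = -12
uv = -6 - 12*e12


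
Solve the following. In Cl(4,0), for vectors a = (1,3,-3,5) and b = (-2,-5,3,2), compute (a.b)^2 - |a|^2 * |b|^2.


a . b = 1*(-2) + 3*(-5) + (-3)*3 + 5*2
= -2 + (-15) + (-9) + 10 = -16
|a|^2 = 1^2 + 3^2 + (-3)^2 + 5^2 = 44
|b|^2 = (-2)^2 + (-5)^2 + 3^2 + 2^2 = 42
(a.b)^2 = (-16)^2 = 256
|a|^2 * |b|^2 = 44 * 42 = 1848
Result = 256 - 1848 = -1592


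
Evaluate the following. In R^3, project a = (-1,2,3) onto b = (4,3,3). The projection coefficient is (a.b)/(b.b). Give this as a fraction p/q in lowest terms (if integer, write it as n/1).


Projection coefficient = (a . b) / (b . b)
a . b = (-1)*4 + 2*3 + 3*3
= -4 + 6 + 9 = 11
b . b = 4^2 + 3^2 + 3^2
= 16 + 9 + 9 = 34
Coefficient = 11/34
In lowest terms: 11/34


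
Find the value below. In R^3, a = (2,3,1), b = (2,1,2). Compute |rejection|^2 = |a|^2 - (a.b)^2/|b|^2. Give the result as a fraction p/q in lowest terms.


|a|^2 = 2^2 + 3^2 + 1^2 = 14
|b|^2 = 2^2 + 1^2 + 2^2 = 9
a . b = 2*2 + 3*1 + 1*2 = 9
(a.b)^2 = 9^2 = 81
|rej|^2 = 14 - 81/9
= (126 - 81)/9
= 45/9
In lowest terms: 5/1


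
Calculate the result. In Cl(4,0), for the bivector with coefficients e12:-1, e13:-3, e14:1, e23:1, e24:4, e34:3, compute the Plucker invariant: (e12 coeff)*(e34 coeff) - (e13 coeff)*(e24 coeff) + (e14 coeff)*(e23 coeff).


Plucker relation: af - be + cd
a*f = (-1)*3 = -3
b*e = (-3)*4 = -12
c*d = 1*1 = 1
af - be + cd = -3 - (-12) + 1
= 10


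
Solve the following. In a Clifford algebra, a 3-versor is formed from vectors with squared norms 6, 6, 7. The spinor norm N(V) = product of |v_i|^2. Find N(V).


Spinor norm N(V) = |v1|^2 * |v2|^2 * ... * |v3|^2
= 6 * 6 * 7
Running product: 6, 36, 252
N(V) = 252


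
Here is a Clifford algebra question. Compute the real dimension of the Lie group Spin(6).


Spin(n) double-covers SO(n); both have Lie algebra so(n) of dimension n(n-1)/2.
n = 6
n(n-1) = 6 * 5 = 30
dim Spin(6) = 30/2 = 15


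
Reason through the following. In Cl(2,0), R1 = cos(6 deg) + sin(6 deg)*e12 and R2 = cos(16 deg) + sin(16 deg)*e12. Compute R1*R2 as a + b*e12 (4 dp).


Same-plane rotors commute and their half-angles add:
R1*R2 = cos(a1 + a2) + sin(a1 + a2)*e12.
a1 + a2 = 6 + 16 = 22 deg
cos(22 deg) = 0.9272
sin(22 deg) = 0.3746
R1*R2 = 0.9272 + 0.3746*e12


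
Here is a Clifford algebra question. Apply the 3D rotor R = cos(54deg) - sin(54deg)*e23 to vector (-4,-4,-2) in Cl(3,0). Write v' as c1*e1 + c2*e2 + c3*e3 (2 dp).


Rotor R = cos(54deg) - sin(54deg)*e23
Rotation angle theta = 2 * 54 = 108 degrees in the e23 plane (e2 -> e3).
The component perpendicular to the plane (e1) is invariant: v'_1 = v1 = -4.00
cos(108deg) = -0.3090, sin(108deg) = 0.9511
v'_2 = v2*cos(theta) - v3*sin(theta) = -4*(-0.3090) - (-2)*0.9511 = 3.14
v'_3 = v2*sin(theta) + v3*cos(theta) = -4*0.9511 + (-2)*(-0.3090) = -3.19
v' = -4.00*e1 + 3.14*e2 - 3.19*e3


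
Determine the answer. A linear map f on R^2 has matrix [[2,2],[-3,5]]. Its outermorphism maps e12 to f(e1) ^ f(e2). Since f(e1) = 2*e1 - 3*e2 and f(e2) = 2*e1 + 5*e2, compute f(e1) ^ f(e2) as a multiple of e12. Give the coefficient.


The outermorphism of a linear map f sends e1^e2 to f(e1)^f(e2).
f(e1) = 2*e1 - 3*e2
f(e2) = 2*e1 + 5*e2
f(e1) ^ f(e2) = (2*e1 - 3*e2) ^ (2*e1 + 5*e2)
= 2*5*e12 + (-3)*2*e21
= (10 - (-6))*e12
= 16*e12
Coefficient = 16


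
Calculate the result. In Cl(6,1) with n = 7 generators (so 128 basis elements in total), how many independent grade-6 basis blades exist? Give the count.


Number of grade-k basis blades in Cl(p,q) with n = p + q is C(n, k).
n = 6 + 1 = 7
C(7, 6) = 7! / (6! * 1!)
= 5040 / (720 * 1)
= 7


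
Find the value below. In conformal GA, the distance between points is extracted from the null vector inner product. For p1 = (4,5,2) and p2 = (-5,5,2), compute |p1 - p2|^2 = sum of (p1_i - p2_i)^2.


p1 - p2 = (9, 0, 0)
|p1 - p2|^2 = 9^2 + 0^2 + 0^2
= 81 + 0 + 0
= 81


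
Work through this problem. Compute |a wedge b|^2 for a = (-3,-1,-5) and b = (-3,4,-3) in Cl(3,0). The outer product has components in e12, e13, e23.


a wedge b = (a1*b2 - a2*b1)*e12 + (a1*b3 - a3*b1)*e13 + (a2*b3 - a3*b2)*e23
e12 coeff: (-3)*4 - (-1)*(-3) = -12 - 3 = -15
e13 coeff: (-3)*(-3) - (-5)*(-3) = 9 - 15 = -6
e23 coeff: (-1)*(-3) - (-5)*4 = 3 - (-20) = 23
|a wedge b|^2 = (-15)^2 + (-6)^2 + 23^2
= 225 + 36 + 529
= 790


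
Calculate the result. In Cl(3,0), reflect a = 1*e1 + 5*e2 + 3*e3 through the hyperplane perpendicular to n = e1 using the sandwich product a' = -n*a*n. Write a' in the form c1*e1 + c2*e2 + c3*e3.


Reflection formula: a' = -n*a*n, with n = e1 (unit vector, n^2 = 1).
For reflection through hyperplane perp to e1:
The component along e1 flips sign, others stay.
a = (1, 5, 3)
a' = (-1, 5, 3)
a' = -1*e1 + 5*e2 + 3*e3


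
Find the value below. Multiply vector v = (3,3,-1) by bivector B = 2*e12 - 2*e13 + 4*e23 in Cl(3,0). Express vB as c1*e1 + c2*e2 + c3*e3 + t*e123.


vB has grade-1 (vector) and grade-3 (trivector) parts: vB = (v _| B) + (v ^ B).
Vector part <vB>_1:
  e1: -v2*b12 - v3*b13 = -(3)*(2) - (-1)*(-2) = -8
  e2: v1*b12 - v3*b23 = (3)*(2) - (-1)*(4) = 10
  e3: v1*b13 + v2*b23 = (3)*(-2) + (3)*(4) = 6
Trivector part <vB>_3:
  e123: v1*b23 - v2*b13 + v3*b12 = (3)*(4) - (3)*(-2) + (-1)*(2) = 16
vB = -8*e1 + 10*e2 + 6*e3 + 16*e123


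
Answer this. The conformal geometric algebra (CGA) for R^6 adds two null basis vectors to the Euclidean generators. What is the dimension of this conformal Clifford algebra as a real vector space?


The conformal model of R^6 uses Cl(7,1): the 6 Euclidean generators plus two extra orthogonal generators e+ (e+^2 = +1) and e- (e-^2 = -1), from which the null vectors e0, einf are built.
Number of generators m = 6 + 2 = 8.
dim Cl(p,q) = 2^m = 2^8 = 256


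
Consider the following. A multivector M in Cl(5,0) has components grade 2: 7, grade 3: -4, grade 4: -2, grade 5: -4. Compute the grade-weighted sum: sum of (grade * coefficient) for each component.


Grade-weighted sum = sum of grade_k * coefficient_k
2*7 = 14
3*(-4) = -12
4*(-2) = -8
5*(-4) = -20
Total = 14 + (-12) + (-8) + (-20) = -26


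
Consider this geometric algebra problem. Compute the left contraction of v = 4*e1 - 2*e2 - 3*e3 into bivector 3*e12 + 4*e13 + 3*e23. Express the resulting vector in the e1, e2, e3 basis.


Left contraction v _| B = <vB>_1 (grade-1 part of the geometric product vB).
Using e1_|e12 = e2, e2_|e12 = -e1, e1_|e13 = e3, e3_|e13 = -e1, e2_|e23 = e3, e3_|e23 = -e2:
e1 coeff: -v2*b12 - v3*b13 = -(-2)*(3) - (-3)*(4) = 18
e2 coeff: v1*b12 - v3*b23 = (4)*(3) - (-3)*(3) = 21
e3 coeff: v1*b13 + v2*b23 = (4)*(4) + (-2)*(3) = 10
v _| B = 18*e1 + 21*e2 + 10*e3


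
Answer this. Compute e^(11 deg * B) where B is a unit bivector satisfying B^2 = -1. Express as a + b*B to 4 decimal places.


For a unit bivector B with B^2 = -1, the exponential series gives
e^(theta*B) = cos(theta) + sin(theta)*B (the GA analogue of Euler's formula).
theta = 11 degrees = 0.191986 rad
cos(11 deg) = 0.9816
sin(11 deg) = 0.1908
exp(theta*B) = 0.9816 + 0.1908*B


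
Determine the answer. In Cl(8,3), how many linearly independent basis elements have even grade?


Even subalgebra dimension = 2^(n-1)
n = 8 + 3 = 11
2^(11 - 1) = 2^10 = 1024
Verification: sum of C(11,k) for even k = 1 + 55 + 330 + 462 + 165 + 11 = 1024
Result = 1024


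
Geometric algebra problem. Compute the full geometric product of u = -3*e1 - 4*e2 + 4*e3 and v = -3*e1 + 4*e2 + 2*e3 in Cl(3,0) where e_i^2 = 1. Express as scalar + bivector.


In Cl(3,0): e_i^2 = 1, e_ie_j = -e_je_i for i != j.
Scalar part = u . v = (-3)*(-3) + (-4)*4 + 4*2
= 9 + (-16) + 8 = 1
e12 coeff = (-3)*4 - (-4)*(-3) = -12 - 12 = -24
e13 coeff = (-3)*2 - 4*(-3) = -6 - (-12) = 6
e23 coeff = (-4)*2 - 4*4 = -8 - 16 = -24
uv = 1 - 24*e12 + 6*e13 - 24*e23


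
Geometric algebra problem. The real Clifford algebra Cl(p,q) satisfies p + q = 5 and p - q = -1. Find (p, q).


We need p + q = 5 and p - q = -1.
Adding: 2p = 5 + (-1) = 4, so p = 2.
Then q = 5 - 2 = 3.
(p, q) = (2, 3)


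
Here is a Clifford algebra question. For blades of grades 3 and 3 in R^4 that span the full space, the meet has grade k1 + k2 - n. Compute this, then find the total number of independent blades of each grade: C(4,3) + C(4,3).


Meet grade = grade(A) + grade(B) - n
= 3 + 3 - 4 = 2
C(4,3) = 4
C(4,3) = 4
dim_A + dim_B = 4 + 4 = 8


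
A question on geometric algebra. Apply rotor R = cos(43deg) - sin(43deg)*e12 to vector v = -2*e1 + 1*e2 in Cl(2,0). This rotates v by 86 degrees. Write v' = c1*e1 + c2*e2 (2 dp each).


Rotor R = cos(43deg) - sin(43deg)*e12
Rotation angle theta = 2 * 43 = 86 degrees
v' = R*v*~R rotates v by theta.
cos(86deg) = 0.0698, sin(86deg) = 0.9976
v'_1 = -2*cos(86deg) - 1*sin(86deg)
= -2*0.0698 - 1*0.9976
= -1.14
v'_2 = -2*sin(86deg) + 1*cos(86deg)
= -2*0.9976 + 1*0.0698
= -1.93
v' = -1.14*e1 - 1.93*e2


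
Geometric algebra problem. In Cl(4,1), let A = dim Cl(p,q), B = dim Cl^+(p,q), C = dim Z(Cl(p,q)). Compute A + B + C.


n = 4 + 1 = 5
Total dim = 2^5 = 32
Even subalgebra dim = 2^4 = 16
n is odd, so center dim = 2
Sum = 32 + 16 + 2 = 50


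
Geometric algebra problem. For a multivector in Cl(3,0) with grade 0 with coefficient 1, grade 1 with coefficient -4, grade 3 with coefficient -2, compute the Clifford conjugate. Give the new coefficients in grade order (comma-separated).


Clifford conjugate sign for grade k: (-1)^(k(k+1)/2)
Grade 0: (-1)^(0*1/2) = (-1)^0 = 1, coeff 1 -> 1
Grade 1: (-1)^(1*2/2) = (-1)^1 = -1, coeff -4 -> 4
Grade 3: (-1)^(3*4/2) = (-1)^6 = 1, coeff -2 -> -2
Conjugated coefficients: 1, 4, -2


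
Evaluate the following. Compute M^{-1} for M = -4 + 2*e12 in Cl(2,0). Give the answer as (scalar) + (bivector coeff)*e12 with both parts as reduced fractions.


M = -4 + 2*e12, where e12^2 = -1.
Since M commutes with its reverse ~M = a - b*e12, M * ~M = a^2 - b^2*e12^2 = a^2 + b^2.
So M^{-1} = ~M / (a^2 + b^2) = (a - b*e12)/(a^2 + b^2).
a^2 + b^2 = 16 + 4 = 20
Scalar part = -4/20 = -1/5
Bivector coeff = -2/20 = -1/10
M^{-1} = -1/5 - 1/10*e12


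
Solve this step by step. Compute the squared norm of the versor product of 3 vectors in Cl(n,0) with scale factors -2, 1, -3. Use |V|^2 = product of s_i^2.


Each vector v_i has |v_i|^2 = s_i^2
Squared scales: (-2)^2 = 4, 1^2 = 1, (-3)^2 = 9
|V|^2 = 4 * 1 * 9
= 36


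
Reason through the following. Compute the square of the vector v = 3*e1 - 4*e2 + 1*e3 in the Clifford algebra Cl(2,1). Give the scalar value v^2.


v^2 = sum of c_i^2 * e_i^2
Positive signature terms (e_i^2 = +1): 3^2 + (-4)^2 = 25
Negative signature terms (e_j^2 = -1): 1^2 = 1
v^2 = 25 - 1 = 24


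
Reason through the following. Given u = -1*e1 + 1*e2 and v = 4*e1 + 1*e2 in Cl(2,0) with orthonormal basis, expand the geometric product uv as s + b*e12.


Expand: (-1*e1 + 1*e2)(4*e1 + 1*e2)
= (-1)*4*e1e1 + (-1)*1*e1e2 + 1*4*e2e1 + 1*1*e2e2
Using e1^2 = e2^2 = 1, e2e1 = -e1e2:
Scalar part s = (-1)*4 + 1*1 = -4 + 1 = -3
Bivector part b = (-1)*1 - 1*4 = -1 - 4 = -5
uv = -3 - 5*e12


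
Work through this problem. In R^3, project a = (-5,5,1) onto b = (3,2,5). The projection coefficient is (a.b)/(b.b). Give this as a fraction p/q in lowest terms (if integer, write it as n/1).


Projection coefficient = (a . b) / (b . b)
a . b = (-5)*3 + 5*2 + 1*5
= -15 + 10 + 5 = 0
b . b = 3^2 + 2^2 + 5^2
= 9 + 4 + 25 = 38
Coefficient = 0/38
In lowest terms: 0/1


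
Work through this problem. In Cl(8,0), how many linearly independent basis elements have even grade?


Even subalgebra dimension = 2^(n-1)
n = 8 + 0 = 8
2^(8 - 1) = 2^7 = 128
Verification: sum of C(8,k) for even k = 1 + 28 + 70 + 28 + 1 = 128
Result = 128


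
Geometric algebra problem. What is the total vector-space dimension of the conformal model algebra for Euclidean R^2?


The conformal model of R^2 uses Cl(3,1): the 2 Euclidean generators plus two extra orthogonal generators e+ (e+^2 = +1) and e- (e-^2 = -1), from which the null vectors e0, einf are built.
Number of generators m = 2 + 2 = 4.
dim Cl(p,q) = 2^m = 2^4 = 16


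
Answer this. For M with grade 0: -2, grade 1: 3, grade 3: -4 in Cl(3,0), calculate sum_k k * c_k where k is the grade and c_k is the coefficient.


Grade-weighted sum = sum of grade_k * coefficient_k
0*(-2) = 0
1*3 = 3
3*(-4) = -12
Total = 0 + 3 + (-12) = -9


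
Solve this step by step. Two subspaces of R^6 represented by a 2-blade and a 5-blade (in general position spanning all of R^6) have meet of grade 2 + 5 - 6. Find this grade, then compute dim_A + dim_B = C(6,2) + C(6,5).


Meet grade = grade(A) + grade(B) - n
= 2 + 5 - 6 = 1
C(6,2) = 15
C(6,5) = 6
dim_A + dim_B = 15 + 6 = 21


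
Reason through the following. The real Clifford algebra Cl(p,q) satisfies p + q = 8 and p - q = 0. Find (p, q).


We need p + q = 8 and p - q = 0.
Adding: 2p = 8 + 0 = 8, so p = 4.
Then q = 8 - 4 = 4.
(p, q) = (4, 4)


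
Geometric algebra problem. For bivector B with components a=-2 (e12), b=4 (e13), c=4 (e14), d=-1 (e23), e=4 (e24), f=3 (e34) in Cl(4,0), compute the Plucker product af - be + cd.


Plucker relation: af - be + cd
a*f = (-2)*3 = -6
b*e = 4*4 = 16
c*d = 4*(-1) = -4
af - be + cd = -6 - 16 + (-4)
= -26


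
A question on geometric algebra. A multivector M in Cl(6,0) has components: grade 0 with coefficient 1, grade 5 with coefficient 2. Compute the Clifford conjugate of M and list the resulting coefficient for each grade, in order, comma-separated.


Clifford conjugate sign for grade k: (-1)^(k(k+1)/2)
Grade 0: (-1)^(0*1/2) = (-1)^0 = 1, coeff 1 -> 1
Grade 5: (-1)^(5*6/2) = (-1)^15 = -1, coeff 2 -> -2
Conjugated coefficients: 1, -2


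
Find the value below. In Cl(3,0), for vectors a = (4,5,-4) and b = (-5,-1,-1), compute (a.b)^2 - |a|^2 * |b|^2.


a . b = 4*(-5) + 5*(-1) + (-4)*(-1)
= -20 + (-5) + 4 = -21
|a|^2 = 4^2 + 5^2 + (-4)^2 = 57
|b|^2 = (-5)^2 + (-1)^2 + (-1)^2 = 27
(a.b)^2 = (-21)^2 = 441
|a|^2 * |b|^2 = 57 * 27 = 1539
Result = 441 - 1539 = -1098


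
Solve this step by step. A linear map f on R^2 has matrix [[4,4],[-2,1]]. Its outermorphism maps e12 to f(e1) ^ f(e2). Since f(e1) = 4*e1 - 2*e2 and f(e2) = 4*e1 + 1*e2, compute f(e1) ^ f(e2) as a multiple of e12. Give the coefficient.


The outermorphism of a linear map f sends e1^e2 to f(e1)^f(e2).
f(e1) = 4*e1 - 2*e2
f(e2) = 4*e1 + 1*e2
f(e1) ^ f(e2) = (4*e1 - 2*e2) ^ (4*e1 + 1*e2)
= 4*1*e12 + (-2)*4*e21
= (4 - (-8))*e12
= 12*e12
Coefficient = 12


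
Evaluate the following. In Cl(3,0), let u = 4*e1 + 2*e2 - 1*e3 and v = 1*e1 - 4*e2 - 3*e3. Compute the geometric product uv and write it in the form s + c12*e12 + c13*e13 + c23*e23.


In Cl(3,0): e_i^2 = 1, e_ie_j = -e_je_i for i != j.
Scalar part = u . v = 4*1 + 2*(-4) + (-1)*(-3)
= 4 + (-8) + 3 = -1
e12 coeff = 4*(-4) - 2*1 = -16 - 2 = -18
e13 coeff = 4*(-3) - (-1)*1 = -12 - (-1) = -11
e23 coeff = 2*(-3) - (-1)*(-4) = -6 - 4 = -10
uv = -1 - 18*e12 - 11*e13 - 10*e23


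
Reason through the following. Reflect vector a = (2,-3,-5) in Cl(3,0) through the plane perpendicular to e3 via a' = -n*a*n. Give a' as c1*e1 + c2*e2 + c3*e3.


Reflection formula: a' = -n*a*n, with n = e3 (unit vector, n^2 = 1).
For reflection through hyperplane perp to e3:
The component along e3 flips sign, others stay.
a = (2, -3, -5)
a' = (2, -3, 5)
a' = 2*e1 - 3*e2 + 5*e3


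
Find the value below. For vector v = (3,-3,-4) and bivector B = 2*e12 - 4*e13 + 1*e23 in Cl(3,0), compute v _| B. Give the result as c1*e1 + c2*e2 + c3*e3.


Left contraction v _| B = <vB>_1 (grade-1 part of the geometric product vB).
Using e1_|e12 = e2, e2_|e12 = -e1, e1_|e13 = e3, e3_|e13 = -e1, e2_|e23 = e3, e3_|e23 = -e2:
e1 coeff: -v2*b12 - v3*b13 = -(-3)*(2) - (-4)*(-4) = -10
e2 coeff: v1*b12 - v3*b23 = (3)*(2) - (-4)*(1) = 10
e3 coeff: v1*b13 + v2*b23 = (3)*(-4) + (-3)*(1) = -15
v _| B = -10*e1 + 10*e2 - 15*e3


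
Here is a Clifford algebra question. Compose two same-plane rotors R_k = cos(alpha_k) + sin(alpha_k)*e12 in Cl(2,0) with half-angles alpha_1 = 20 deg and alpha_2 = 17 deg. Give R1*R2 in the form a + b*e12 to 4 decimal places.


Same-plane rotors commute and their half-angles add:
R1*R2 = cos(a1 + a2) + sin(a1 + a2)*e12.
a1 + a2 = 20 + 17 = 37 deg
cos(37 deg) = 0.7986
sin(37 deg) = 0.6018
R1*R2 = 0.7986 + 0.6018*e12


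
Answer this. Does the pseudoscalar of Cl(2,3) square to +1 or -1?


The pseudoscalar I = e1...e_n (product of all n generators) of Cl(p,q) satisfies I^2 = (-1)^(q + n(n-1)/2).
p = 2, q = 3, n = p + q = 5
n(n-1)/2 = 5 * 4 / 2 = 10
Exponent = q + n(n-1)/2 = 3 + 10 = 13
I^2 = (-1)^13 = -1


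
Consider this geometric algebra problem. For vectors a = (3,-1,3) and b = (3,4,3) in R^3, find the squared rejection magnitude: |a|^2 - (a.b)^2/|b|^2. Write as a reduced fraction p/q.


|a|^2 = 3^2 + (-1)^2 + 3^2 = 19
|b|^2 = 3^2 + 4^2 + 3^2 = 34
a . b = 3*3 + (-1)*4 + 3*3 = 14
(a.b)^2 = 14^2 = 196
|rej|^2 = 19 - 196/34
= (646 - 196)/34
= 450/34
In lowest terms: 225/17


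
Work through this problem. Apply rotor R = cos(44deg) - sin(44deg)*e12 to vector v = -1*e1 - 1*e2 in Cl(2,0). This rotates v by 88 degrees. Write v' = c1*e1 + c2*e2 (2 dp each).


Rotor R = cos(44deg) - sin(44deg)*e12
Rotation angle theta = 2 * 44 = 88 degrees
v' = R*v*~R rotates v by theta.
cos(88deg) = 0.0349, sin(88deg) = 0.9994
v'_1 = -1*cos(88deg) - (-1)*sin(88deg)
= -1*0.0349 - (-1)*0.9994
= 0.96
v'_2 = -1*sin(88deg) + (-1)*cos(88deg)
= -1*0.9994 + (-1)*0.0349
= -1.03
v' = 0.96*e1 - 1.03*e2


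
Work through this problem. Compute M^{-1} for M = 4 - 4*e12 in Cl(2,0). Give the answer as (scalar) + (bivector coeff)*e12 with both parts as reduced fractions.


M = 4 - 4*e12, where e12^2 = -1.
Since M commutes with its reverse ~M = a - b*e12, M * ~M = a^2 - b^2*e12^2 = a^2 + b^2.
So M^{-1} = ~M / (a^2 + b^2) = (a - b*e12)/(a^2 + b^2).
a^2 + b^2 = 16 + 16 = 32
Scalar part = 4/32 = 1/8
Bivector coeff = 4/32 = 1/8
M^{-1} = 1/8 + 1/8*e12


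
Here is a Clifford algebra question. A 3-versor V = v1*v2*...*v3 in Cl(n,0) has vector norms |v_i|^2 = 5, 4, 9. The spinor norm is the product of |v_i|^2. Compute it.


Spinor norm N(V) = |v1|^2 * |v2|^2 * ... * |v3|^2
= 5 * 4 * 9
Running product: 5, 20, 180
N(V) = 180


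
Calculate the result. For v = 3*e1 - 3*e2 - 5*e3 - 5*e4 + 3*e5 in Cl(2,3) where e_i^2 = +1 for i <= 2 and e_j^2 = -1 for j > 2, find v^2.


v^2 = sum of c_i^2 * e_i^2
Positive signature terms (e_i^2 = +1): 3^2 + (-3)^2 = 18
Negative signature terms (e_j^2 = -1): (-5)^2 + (-5)^2 + 3^2 = 59
v^2 = 18 - 59 = -41


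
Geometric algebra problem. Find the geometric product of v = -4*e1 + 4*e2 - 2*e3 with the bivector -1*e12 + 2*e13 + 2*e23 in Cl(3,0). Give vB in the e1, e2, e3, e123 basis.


vB has grade-1 (vector) and grade-3 (trivector) parts: vB = (v _| B) + (v ^ B).
Vector part <vB>_1:
  e1: -v2*b12 - v3*b13 = -(4)*(-1) - (-2)*(2) = 8
  e2: v1*b12 - v3*b23 = (-4)*(-1) - (-2)*(2) = 8
  e3: v1*b13 + v2*b23 = (-4)*(2) + (4)*(2) = 0
Trivector part <vB>_3:
  e123: v1*b23 - v2*b13 + v3*b12 = (-4)*(2) - (4)*(2) + (-2)*(-1) = -14
vB = 8*e1 + 8*e2 + 0*e3 - 14*e123


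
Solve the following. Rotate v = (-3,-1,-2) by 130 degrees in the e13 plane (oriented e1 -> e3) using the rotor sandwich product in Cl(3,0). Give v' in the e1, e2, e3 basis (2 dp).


Rotor R = cos(65deg) - sin(65deg)*e13
Rotation angle theta = 2 * 65 = 130 degrees in the e13 plane (e1 -> e3).
The component perpendicular to the plane (e2) is invariant: v'_2 = v2 = -1.00
cos(130deg) = -0.6428, sin(130deg) = 0.7660
v'_1 = v1*cos(theta) - v3*sin(theta) = -3*(-0.6428) - (-2)*0.7660 = 3.46
v'_3 = v1*sin(theta) + v3*cos(theta) = -3*0.7660 + (-2)*(-0.6428) = -1.01
v' = 3.46*e1 - 1.00*e2 - 1.01*e3


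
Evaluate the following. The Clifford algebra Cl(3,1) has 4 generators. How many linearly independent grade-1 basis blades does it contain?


Number of grade-k basis blades in Cl(p,q) with n = p + q is C(n, k).
n = 3 + 1 = 4
C(4, 1) = 4! / (1! * 3!)
= 24 / (1 * 6)
= 4


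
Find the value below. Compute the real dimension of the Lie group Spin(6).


Spin(n) double-covers SO(n); both have Lie algebra so(n) of dimension n(n-1)/2.
n = 6
n(n-1) = 6 * 5 = 30
dim Spin(6) = 30/2 = 15


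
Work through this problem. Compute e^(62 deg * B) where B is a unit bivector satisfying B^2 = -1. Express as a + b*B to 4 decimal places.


For a unit bivector B with B^2 = -1, the exponential series gives
e^(theta*B) = cos(theta) + sin(theta)*B (the GA analogue of Euler's formula).
theta = 62 degrees = 1.082104 rad
cos(62 deg) = 0.4695
sin(62 deg) = 0.8829
exp(theta*B) = 0.4695 + 0.8829*B


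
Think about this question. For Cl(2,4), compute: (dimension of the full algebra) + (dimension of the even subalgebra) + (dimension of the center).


n = 2 + 4 = 6
Total dim = 2^6 = 64
Even subalgebra dim = 2^5 = 32
n is even, so center dim = 1
Sum = 64 + 32 + 1 = 97


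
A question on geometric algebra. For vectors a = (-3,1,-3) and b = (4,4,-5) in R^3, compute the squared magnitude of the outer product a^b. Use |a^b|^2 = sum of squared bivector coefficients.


a wedge b = (a1*b2 - a2*b1)*e12 + (a1*b3 - a3*b1)*e13 + (a2*b3 - a3*b2)*e23
e12 coeff: (-3)*4 - 1*4 = -12 - 4 = -16
e13 coeff: (-3)*(-5) - (-3)*4 = 15 - (-12) = 27
e23 coeff: 1*(-5) - (-3)*4 = -5 - (-12) = 7
|a wedge b|^2 = (-16)^2 + 27^2 + 7^2
= 256 + 729 + 49
= 1034


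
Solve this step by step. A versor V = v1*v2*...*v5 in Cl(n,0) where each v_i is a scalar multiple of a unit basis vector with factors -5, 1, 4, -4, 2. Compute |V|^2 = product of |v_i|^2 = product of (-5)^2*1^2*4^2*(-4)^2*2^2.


Each vector v_i has |v_i|^2 = s_i^2
Squared scales: (-5)^2 = 25, 1^2 = 1, 4^2 = 16, (-4)^2 = 16, 2^2 = 4
|V|^2 = 25 * 1 * 16 * 16 * 4
= 25600


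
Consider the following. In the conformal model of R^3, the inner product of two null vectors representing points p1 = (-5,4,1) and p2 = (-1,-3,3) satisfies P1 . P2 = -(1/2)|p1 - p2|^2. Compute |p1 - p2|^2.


p1 - p2 = (-4, 7, -2)
|p1 - p2|^2 = (-4)^2 + 7^2 + (-2)^2
= 16 + 49 + 4
= 69


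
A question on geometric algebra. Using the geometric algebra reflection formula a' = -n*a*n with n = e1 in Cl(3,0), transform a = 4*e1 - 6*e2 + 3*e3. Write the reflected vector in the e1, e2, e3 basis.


Reflection formula: a' = -n*a*n, with n = e1 (unit vector, n^2 = 1).
For reflection through hyperplane perp to e1:
The component along e1 flips sign, others stay.
a = (4, -6, 3)
a' = (-4, -6, 3)
a' = -4*e1 - 6*e2 + 3*e3


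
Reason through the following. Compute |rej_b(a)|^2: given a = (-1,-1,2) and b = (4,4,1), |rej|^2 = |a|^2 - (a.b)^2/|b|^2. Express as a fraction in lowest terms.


|a|^2 = (-1)^2 + (-1)^2 + 2^2 = 6
|b|^2 = 4^2 + 4^2 + 1^2 = 33
a . b = (-1)*4 + (-1)*4 + 2*1 = -6
(a.b)^2 = (-6)^2 = 36
|rej|^2 = 6 - 36/33
= (198 - 36)/33
= 162/33
In lowest terms: 54/11


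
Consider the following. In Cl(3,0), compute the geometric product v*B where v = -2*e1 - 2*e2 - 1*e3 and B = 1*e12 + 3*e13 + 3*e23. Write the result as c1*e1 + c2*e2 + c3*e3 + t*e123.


vB has grade-1 (vector) and grade-3 (trivector) parts: vB = (v _| B) + (v ^ B).
Vector part <vB>_1:
  e1: -v2*b12 - v3*b13 = -(-2)*(1) - (-1)*(3) = 5
  e2: v1*b12 - v3*b23 = (-2)*(1) - (-1)*(3) = 1
  e3: v1*b13 + v2*b23 = (-2)*(3) + (-2)*(3) = -12
Trivector part <vB>_3:
  e123: v1*b23 - v2*b13 + v3*b12 = (-2)*(3) - (-2)*(3) + (-1)*(1) = -1
vB = 5*e1 + 1*e2 - 12*e3 - 1*e123


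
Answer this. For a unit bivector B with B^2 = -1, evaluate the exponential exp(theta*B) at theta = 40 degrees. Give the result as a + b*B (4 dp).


For a unit bivector B with B^2 = -1, the exponential series gives
e^(theta*B) = cos(theta) + sin(theta)*B (the GA analogue of Euler's formula).
theta = 40 degrees = 0.698132 rad
cos(40 deg) = 0.7660
sin(40 deg) = 0.6428
exp(theta*B) = 0.7660 + 0.6428*B


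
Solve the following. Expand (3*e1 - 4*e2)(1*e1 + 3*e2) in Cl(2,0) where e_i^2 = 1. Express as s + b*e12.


Expand: (3*e1 - 4*e2)(1*e1 + 3*e2)
= 3*1*e1e1 + 3*3*e1e2 + (-4)*1*e2e1 + (-4)*3*e2e2
Using e1^2 = e2^2 = 1, e2e1 = -e1e2:
Scalar part s = 3*1 + (-4)*3 = 3 + (-12) = -9
Bivector part b = 3*3 - (-4)*1 = 9 - (-4) = 13
uv = -9 + 13*e12


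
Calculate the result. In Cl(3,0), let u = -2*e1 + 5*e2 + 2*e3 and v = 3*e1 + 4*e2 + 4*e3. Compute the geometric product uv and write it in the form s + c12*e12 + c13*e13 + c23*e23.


In Cl(3,0): e_i^2 = 1, e_ie_j = -e_je_i for i != j.
Scalar part = u . v = (-2)*3 + 5*4 + 2*4
= -6 + 20 + 8 = 22
e12 coeff = (-2)*4 - 5*3 = -8 - 15 = -23
e13 coeff = (-2)*4 - 2*3 = -8 - 6 = -14
e23 coeff = 5*4 - 2*4 = 20 - 8 = 12
uv = 22 - 23*e12 - 14*e13 + 12*e23


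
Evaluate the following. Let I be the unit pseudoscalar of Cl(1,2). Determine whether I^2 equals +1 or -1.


The pseudoscalar I = e1...e_n (product of all n generators) of Cl(p,q) satisfies I^2 = (-1)^(q + n(n-1)/2).
p = 1, q = 2, n = p + q = 3
n(n-1)/2 = 3 * 2 / 2 = 3
Exponent = q + n(n-1)/2 = 2 + 3 = 5
I^2 = (-1)^5 = -1


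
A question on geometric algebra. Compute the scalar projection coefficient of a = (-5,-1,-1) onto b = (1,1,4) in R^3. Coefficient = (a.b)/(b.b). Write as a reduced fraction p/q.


Projection coefficient = (a . b) / (b . b)
a . b = (-5)*1 + (-1)*1 + (-1)*4
= -5 + (-1) + (-4) = -10
b . b = 1^2 + 1^2 + 4^2
= 1 + 1 + 16 = 18
Coefficient = -10/18
In lowest terms: -5/9


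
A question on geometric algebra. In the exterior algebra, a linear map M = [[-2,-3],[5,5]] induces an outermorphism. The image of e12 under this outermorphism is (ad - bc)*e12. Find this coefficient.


The outermorphism of a linear map f sends e1^e2 to f(e1)^f(e2).
f(e1) = -2*e1 + 5*e2
f(e2) = -3*e1 + 5*e2
f(e1) ^ f(e2) = (-2*e1 + 5*e2) ^ (-3*e1 + 5*e2)
= (-2)*5*e12 + 5*(-3)*e21
= (-10 - (-15))*e12
= 5*e12
Coefficient = 5


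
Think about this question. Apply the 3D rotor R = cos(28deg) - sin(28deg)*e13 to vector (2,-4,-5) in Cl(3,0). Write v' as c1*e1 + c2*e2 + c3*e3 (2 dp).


Rotor R = cos(28deg) - sin(28deg)*e13
Rotation angle theta = 2 * 28 = 56 degrees in the e13 plane (e1 -> e3).
The component perpendicular to the plane (e2) is invariant: v'_2 = v2 = -4.00
cos(56deg) = 0.5592, sin(56deg) = 0.8290
v'_1 = v1*cos(theta) - v3*sin(theta) = 2*0.5592 - (-5)*0.8290 = 5.26
v'_3 = v1*sin(theta) + v3*cos(theta) = 2*0.8290 + (-5)*0.5592 = -1.14
v' = 5.26*e1 - 4.00*e2 - 1.14*e3


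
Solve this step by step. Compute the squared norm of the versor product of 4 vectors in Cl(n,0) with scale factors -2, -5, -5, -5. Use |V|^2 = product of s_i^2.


Each vector v_i has |v_i|^2 = s_i^2
Squared scales: (-2)^2 = 4, (-5)^2 = 25, (-5)^2 = 25, (-5)^2 = 25
|V|^2 = 4 * 25 * 25 * 25
= 62500


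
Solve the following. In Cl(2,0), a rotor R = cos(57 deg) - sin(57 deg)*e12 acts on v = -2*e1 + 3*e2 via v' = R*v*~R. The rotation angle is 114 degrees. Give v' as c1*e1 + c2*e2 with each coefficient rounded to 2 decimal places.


Rotor R = cos(57deg) - sin(57deg)*e12
Rotation angle theta = 2 * 57 = 114 degrees
v' = R*v*~R rotates v by theta.
cos(114deg) = -0.4067, sin(114deg) = 0.9135
v'_1 = -2*cos(114deg) - 3*sin(114deg)
= -2*(-0.4067) - 3*0.9135
= -1.93
v'_2 = -2*sin(114deg) + 3*cos(114deg)
= -2*0.9135 + 3*(-0.4067)
= -3.05
v' = -1.93*e1 - 3.05*e2


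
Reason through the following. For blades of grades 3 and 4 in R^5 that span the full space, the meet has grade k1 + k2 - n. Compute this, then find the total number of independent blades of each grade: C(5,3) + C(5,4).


Meet grade = grade(A) + grade(B) - n
= 3 + 4 - 5 = 2
C(5,3) = 10
C(5,4) = 5
dim_A + dim_B = 10 + 5 = 15


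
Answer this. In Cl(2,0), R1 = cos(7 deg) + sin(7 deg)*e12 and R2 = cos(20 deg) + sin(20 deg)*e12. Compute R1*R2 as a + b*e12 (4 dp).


Same-plane rotors commute and their half-angles add:
R1*R2 = cos(a1 + a2) + sin(a1 + a2)*e12.
a1 + a2 = 7 + 20 = 27 deg
cos(27 deg) = 0.8910
sin(27 deg) = 0.4540
R1*R2 = 0.8910 + 0.4540*e12


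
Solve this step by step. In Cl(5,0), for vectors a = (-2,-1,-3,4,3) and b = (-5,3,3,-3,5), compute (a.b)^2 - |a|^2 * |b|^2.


a . b = (-2)*(-5) + (-1)*3 + (-3)*3 + 4*(-3) + 3*5
= 10 + (-3) + (-9) + (-12) + 15 = 1
|a|^2 = (-2)^2 + (-1)^2 + (-3)^2 + 4^2 + 3^2 = 39
|b|^2 = (-5)^2 + 3^2 + 3^2 + (-3)^2 + 5^2 = 77
(a.b)^2 = 1^2 = 1
|a|^2 * |b|^2 = 39 * 77 = 3003
Result = 1 - 3003 = -3002


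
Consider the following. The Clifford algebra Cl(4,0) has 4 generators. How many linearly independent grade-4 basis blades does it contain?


Number of grade-k basis blades in Cl(p,q) with n = p + q is C(n, k).
n = 4 + 0 = 4
C(4, 4) = 4! / (4! * 0!)
= 24 / (24 * 1)
= 1


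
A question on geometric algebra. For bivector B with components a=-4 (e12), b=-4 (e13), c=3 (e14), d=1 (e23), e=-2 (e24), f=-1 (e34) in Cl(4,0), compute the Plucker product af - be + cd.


Plucker relation: af - be + cd
a*f = (-4)*(-1) = 4
b*e = (-4)*(-2) = 8
c*d = 3*1 = 3
af - be + cd = 4 - 8 + 3
= -1


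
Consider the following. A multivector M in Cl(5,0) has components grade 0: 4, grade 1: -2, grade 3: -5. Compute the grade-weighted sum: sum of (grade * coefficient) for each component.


Grade-weighted sum = sum of grade_k * coefficient_k
0*4 = 0
1*(-2) = -2
3*(-5) = -15
Total = 0 + (-2) + (-15) = -17


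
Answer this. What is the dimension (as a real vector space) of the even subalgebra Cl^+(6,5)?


Even subalgebra dimension = 2^(n-1)
n = 6 + 5 = 11
2^(11 - 1) = 2^10 = 1024
Verification: sum of C(11,k) for even k = 1 + 55 + 330 + 462 + 165 + 11 = 1024
Result = 1024


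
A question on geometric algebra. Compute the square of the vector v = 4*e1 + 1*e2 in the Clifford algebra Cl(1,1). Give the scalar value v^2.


v^2 = sum of c_i^2 * e_i^2
Positive signature terms (e_i^2 = +1): 4^2 = 16
Negative signature terms (e_j^2 = -1): 1^2 = 1
v^2 = 16 - 1 = 15


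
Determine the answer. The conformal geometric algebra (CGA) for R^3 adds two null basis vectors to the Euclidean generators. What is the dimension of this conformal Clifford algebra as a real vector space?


The conformal model of R^3 uses Cl(4,1): the 3 Euclidean generators plus two extra orthogonal generators e+ (e+^2 = +1) and e- (e-^2 = -1), from which the null vectors e0, einf are built.
Number of generators m = 3 + 2 = 5.
dim Cl(p,q) = 2^m = 2^5 = 32


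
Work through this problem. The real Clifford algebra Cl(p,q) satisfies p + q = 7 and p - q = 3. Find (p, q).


We need p + q = 7 and p - q = 3.
Adding: 2p = 7 + 3 = 10, so p = 5.
Then q = 7 - 5 = 2.
(p, q) = (5, 2)


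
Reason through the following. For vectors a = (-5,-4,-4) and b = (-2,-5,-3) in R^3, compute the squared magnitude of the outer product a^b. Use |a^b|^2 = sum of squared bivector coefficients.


a wedge b = (a1*b2 - a2*b1)*e12 + (a1*b3 - a3*b1)*e13 + (a2*b3 - a3*b2)*e23
e12 coeff: (-5)*(-5) - (-4)*(-2) = 25 - 8 = 17
e13 coeff: (-5)*(-3) - (-4)*(-2) = 15 - 8 = 7
e23 coeff: (-4)*(-3) - (-4)*(-5) = 12 - 20 = -8
|a wedge b|^2 = 17^2 + 7^2 + (-8)^2
= 289 + 49 + 64
= 402


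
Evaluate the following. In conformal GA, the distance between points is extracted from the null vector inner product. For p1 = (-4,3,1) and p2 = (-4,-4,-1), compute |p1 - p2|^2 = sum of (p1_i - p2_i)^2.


p1 - p2 = (0, 7, 2)
|p1 - p2|^2 = 0^2 + 7^2 + 2^2
= 0 + 49 + 4
= 53


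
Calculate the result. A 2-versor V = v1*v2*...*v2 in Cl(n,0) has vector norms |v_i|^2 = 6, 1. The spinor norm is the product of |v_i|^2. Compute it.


Spinor norm N(V) = |v1|^2 * |v2|^2 * ... * |v2|^2
= 6 * 1
Running product: 6, 6
N(V) = 6


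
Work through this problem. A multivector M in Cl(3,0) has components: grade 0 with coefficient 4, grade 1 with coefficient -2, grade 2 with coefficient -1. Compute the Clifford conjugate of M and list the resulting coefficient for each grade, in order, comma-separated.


Clifford conjugate sign for grade k: (-1)^(k(k+1)/2)
Grade 0: (-1)^(0*1/2) = (-1)^0 = 1, coeff 4 -> 4
Grade 1: (-1)^(1*2/2) = (-1)^1 = -1, coeff -2 -> 2
Grade 2: (-1)^(2*3/2) = (-1)^3 = -1, coeff -1 -> 1
Conjugated coefficients: 4, 2, 1


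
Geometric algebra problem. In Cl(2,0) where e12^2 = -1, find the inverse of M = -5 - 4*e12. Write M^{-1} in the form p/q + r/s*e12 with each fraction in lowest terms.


M = -5 - 4*e12, where e12^2 = -1.
Since M commutes with its reverse ~M = a - b*e12, M * ~M = a^2 - b^2*e12^2 = a^2 + b^2.
So M^{-1} = ~M / (a^2 + b^2) = (a - b*e12)/(a^2 + b^2).
a^2 + b^2 = 25 + 16 = 41
Scalar part = -5/41 = -5/41
Bivector coeff = 4/41 = 4/41
M^{-1} = -5/41 + 4/41*e12


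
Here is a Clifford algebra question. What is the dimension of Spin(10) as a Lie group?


Spin(n) double-covers SO(n); both have Lie algebra so(n) of dimension n(n-1)/2.
n = 10
n(n-1) = 10 * 9 = 90
dim Spin(10) = 90/2 = 45


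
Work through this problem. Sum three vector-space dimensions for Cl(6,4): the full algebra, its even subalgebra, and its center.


n = 6 + 4 = 10
Total dim = 2^10 = 1024
Even subalgebra dim = 2^9 = 512
n is even, so center dim = 1
Sum = 1024 + 512 + 1 = 1537


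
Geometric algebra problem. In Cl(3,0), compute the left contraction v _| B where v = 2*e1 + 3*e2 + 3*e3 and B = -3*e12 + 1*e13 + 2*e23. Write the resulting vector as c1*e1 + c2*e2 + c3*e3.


Left contraction v _| B = <vB>_1 (grade-1 part of the geometric product vB).
Using e1_|e12 = e2, e2_|e12 = -e1, e1_|e13 = e3, e3_|e13 = -e1, e2_|e23 = e3, e3_|e23 = -e2:
e1 coeff: -v2*b12 - v3*b13 = -(3)*(-3) - (3)*(1) = 6
e2 coeff: v1*b12 - v3*b23 = (2)*(-3) - (3)*(2) = -12
e3 coeff: v1*b13 + v2*b23 = (2)*(1) + (3)*(2) = 8
v _| B = 6*e1 - 12*e2 + 8*e3


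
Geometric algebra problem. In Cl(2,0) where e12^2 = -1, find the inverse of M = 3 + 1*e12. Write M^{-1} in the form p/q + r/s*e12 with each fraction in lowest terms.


M = 3 + 1*e12, where e12^2 = -1.
Since M commutes with its reverse ~M = a - b*e12, M * ~M = a^2 - b^2*e12^2 = a^2 + b^2.
So M^{-1} = ~M / (a^2 + b^2) = (a - b*e12)/(a^2 + b^2).
a^2 + b^2 = 9 + 1 = 10
Scalar part = 3/10 = 3/10
Bivector coeff = -1/10 = -1/10
M^{-1} = 3/10 - 1/10*e12
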